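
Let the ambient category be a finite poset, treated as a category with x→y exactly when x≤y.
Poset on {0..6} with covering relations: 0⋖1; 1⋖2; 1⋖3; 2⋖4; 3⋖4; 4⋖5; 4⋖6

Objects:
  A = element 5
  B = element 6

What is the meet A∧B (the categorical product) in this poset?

Answer: A∧B = 4

Trace:
{x : x⊑A ∧ x⊑B} = {0,1,2,3,4}  (A=5, B=6)
  0 ⊑ 4
  1 ⊑ 4
  2 ⊑ 4
  3 ⊑ 4
  4 ⊑ 4
glb = 4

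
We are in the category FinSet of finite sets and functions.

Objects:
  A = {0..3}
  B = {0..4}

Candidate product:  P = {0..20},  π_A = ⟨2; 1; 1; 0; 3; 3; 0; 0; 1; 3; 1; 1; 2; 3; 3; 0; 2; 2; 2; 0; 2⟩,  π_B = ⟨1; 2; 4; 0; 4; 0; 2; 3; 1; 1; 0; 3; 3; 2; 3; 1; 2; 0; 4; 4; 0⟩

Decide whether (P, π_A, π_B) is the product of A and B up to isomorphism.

|A|·|B| = 4·5 = 20;  |P| = 21
  → cardinalities differ; no bijection possible.

Answer: NOT A VALID PRODUCT — |P|=21 ≠ |A|·|B|=20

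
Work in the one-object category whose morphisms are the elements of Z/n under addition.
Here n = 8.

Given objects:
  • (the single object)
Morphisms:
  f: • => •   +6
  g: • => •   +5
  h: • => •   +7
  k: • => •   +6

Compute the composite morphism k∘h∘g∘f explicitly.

  0 +6≡6 +5≡3 +7≡2 +6≡0  (mod 8)
⟦path⟧: +0

Answer: +0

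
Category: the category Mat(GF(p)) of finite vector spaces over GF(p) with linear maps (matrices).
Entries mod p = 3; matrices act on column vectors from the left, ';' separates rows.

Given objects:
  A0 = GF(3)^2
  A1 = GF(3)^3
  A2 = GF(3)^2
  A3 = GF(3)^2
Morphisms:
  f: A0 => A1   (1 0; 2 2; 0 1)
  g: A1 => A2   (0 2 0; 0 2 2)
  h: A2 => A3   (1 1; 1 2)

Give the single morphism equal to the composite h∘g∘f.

Answer: (2 1; 0 1)

Trace:
  e0=⟨1,0⟩ f=>⟨1,2,0⟩ g=>⟨1,1⟩ h=>⟨2,0⟩
  e1=⟨0,1⟩ f=>⟨0,2,1⟩ g=>⟨1,0⟩ h=>⟨1,1⟩
composite: (2 1; 0 1)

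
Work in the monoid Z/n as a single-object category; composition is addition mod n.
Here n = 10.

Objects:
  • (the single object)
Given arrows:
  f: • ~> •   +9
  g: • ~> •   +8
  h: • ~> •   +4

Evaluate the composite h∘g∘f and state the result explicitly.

  0 +9≡9 +8≡7 +4≡1  (mod 10)
⟦path⟧: +1

Answer: +1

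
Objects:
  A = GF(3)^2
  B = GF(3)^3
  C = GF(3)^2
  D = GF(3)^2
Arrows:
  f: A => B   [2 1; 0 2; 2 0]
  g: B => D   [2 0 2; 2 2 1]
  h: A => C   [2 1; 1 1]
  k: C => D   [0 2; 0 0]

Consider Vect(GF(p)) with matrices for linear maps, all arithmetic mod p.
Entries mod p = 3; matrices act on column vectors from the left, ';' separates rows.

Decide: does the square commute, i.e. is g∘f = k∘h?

Answer: COMMUTES

Derivation:
1) trace f;g:
  e0=[1,0] f=>[2,0,2] g=>[2,0]
  e1=[0,1] f=>[1,2,0] g=>[2,0]
  result₁ = [2 2; 0 0]
2) trace h;k:
  e0=[1,0] h=>[2,1] k=>[2,0]
  e1=[0,1] h=>[1,1] k=>[2,0]
  result₂ = [2 2; 0 0]
Equal? YES — commutes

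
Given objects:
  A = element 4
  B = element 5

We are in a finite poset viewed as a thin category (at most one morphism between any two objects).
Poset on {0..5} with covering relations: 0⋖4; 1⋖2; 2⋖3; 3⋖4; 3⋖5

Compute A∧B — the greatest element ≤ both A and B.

{x : x≤A ∧ x≤B} = {1,2,3}  (A=4, B=5)
  1 ≤ 3
  2 ≤ 3
  3 ≤ 3
glb = 3

Answer: A∧B = 3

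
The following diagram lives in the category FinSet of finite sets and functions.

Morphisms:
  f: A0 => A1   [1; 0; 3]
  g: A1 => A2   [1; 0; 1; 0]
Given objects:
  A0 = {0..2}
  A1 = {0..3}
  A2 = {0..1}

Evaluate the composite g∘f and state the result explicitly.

  0 f=>1 g=>0
  1 f=>0 g=>1
  2 f=>3 g=>0
composite: [0; 1; 0]

Answer: [0; 1; 0]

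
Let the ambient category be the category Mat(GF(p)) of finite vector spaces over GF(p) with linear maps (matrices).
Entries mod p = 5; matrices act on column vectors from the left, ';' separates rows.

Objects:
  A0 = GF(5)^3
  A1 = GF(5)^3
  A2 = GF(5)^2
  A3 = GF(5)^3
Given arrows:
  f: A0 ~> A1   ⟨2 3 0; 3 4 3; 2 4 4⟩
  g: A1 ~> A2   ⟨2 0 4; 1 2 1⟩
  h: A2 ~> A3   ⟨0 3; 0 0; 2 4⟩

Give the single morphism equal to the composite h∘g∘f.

  e0=[1,0,0] f~>[2,3,2] g~>[2,0] h~>[0,0,4]
  e1=[0,1,0] f~>[3,4,4] g~>[2,0] h~>[0,0,4]
  e2=[0,0,1] f~>[0,3,4] g~>[1,0] h~>[0,0,2]
result: ⟨0 0 0; 0 0 0; 4 4 2⟩

Answer: ⟨0 0 0; 0 0 0; 4 4 2⟩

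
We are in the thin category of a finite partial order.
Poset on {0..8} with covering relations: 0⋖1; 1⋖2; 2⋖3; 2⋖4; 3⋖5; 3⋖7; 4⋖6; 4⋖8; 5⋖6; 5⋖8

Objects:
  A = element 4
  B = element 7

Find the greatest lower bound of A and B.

Common predecessors of 4,7: {0,1,2}
  0 ⊑ 2
  1 ⊑ 2
  2 ⊑ 2
glb = 2

Answer: A∧B = 2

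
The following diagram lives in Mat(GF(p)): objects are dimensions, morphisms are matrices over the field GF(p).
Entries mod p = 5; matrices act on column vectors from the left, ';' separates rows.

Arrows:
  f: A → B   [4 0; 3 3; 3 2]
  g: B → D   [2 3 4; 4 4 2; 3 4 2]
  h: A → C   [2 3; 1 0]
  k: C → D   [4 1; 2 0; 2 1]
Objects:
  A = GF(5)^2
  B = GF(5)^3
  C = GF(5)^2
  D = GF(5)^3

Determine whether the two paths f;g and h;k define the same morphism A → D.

Answer: COMMUTES

Derivation:
1) trace f;g:
  e0=⟨1,0⟩ f→⟨4,3,3⟩ g→⟨4,4,0⟩
  e1=⟨0,1⟩ f→⟨0,3,2⟩ g→⟨2,1,1⟩
  result₁ = [4 2; 4 1; 0 1]
2) trace h;k:
  e0=⟨1,0⟩ h→⟨2,1⟩ k→⟨4,4,0⟩
  e1=⟨0,1⟩ h→⟨3,0⟩ k→⟨2,1,1⟩
  result₂ = [4 2; 4 1; 0 1]
Equal? same morphism ✓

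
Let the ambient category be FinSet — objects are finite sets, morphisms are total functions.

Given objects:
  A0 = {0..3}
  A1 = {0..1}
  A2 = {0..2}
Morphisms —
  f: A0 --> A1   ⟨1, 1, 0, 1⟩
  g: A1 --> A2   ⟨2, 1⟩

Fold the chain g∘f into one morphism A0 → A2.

Answer: ⟨1, 1, 2, 1⟩

Work:
  0 f-->1 g-->1
  1 f-->1 g-->1
  2 f-->0 g-->2
  3 f-->1 g-->1
result: ⟨1, 1, 2, 1⟩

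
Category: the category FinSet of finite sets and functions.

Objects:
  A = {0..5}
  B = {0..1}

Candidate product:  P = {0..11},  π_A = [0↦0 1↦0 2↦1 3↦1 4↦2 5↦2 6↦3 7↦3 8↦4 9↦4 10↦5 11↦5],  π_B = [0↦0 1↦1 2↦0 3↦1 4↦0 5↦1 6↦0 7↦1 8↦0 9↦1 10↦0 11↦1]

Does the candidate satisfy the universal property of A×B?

|A|·|B| = 6·2 = 12;  |P| = 12
Check the pairing map k ↦ (π_A(k), π_B(k)):
  0 ↦ (0,0)
  1 ↦ (0,1)
  2 ↦ (1,0)
  3 ↦ (1,1)
  4 ↦ (2,0)
  5 ↦ (2,1)
  6 ↦ (3,0)
  7 ↦ (3,1)
  8 ↦ (4,0)
  9 ↦ (4,1)
  10 ↦ (5,0)
  11 ↦ (5,1)
distinct pairs in image: 12 / 12 needed
  → bijection onto A×B; projections well-typed.

Answer: VALID PRODUCT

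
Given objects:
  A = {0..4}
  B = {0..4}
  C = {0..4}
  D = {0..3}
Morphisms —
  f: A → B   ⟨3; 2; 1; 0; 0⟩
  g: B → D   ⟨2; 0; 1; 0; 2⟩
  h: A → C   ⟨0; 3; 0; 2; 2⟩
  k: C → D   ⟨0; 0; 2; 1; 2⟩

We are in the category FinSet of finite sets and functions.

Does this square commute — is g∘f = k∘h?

Path 1 = f;g:
  0 f→3 g→0
  1 f→2 g→1
  2 f→1 g→0
  3 f→0 g→2
  4 f→0 g→2
  ⟦path⟧₁ = ⟨0; 1; 0; 2; 2⟩
Path 2 = h;k:
  0 h→0 k→0
  1 h→3 k→1
  2 h→0 k→0
  3 h→2 k→2
  4 h→2 k→2
  ⟦path⟧₂ = ⟨0; 1; 0; 2; 2⟩
Equal? YES — commutes

Answer: COMMUTES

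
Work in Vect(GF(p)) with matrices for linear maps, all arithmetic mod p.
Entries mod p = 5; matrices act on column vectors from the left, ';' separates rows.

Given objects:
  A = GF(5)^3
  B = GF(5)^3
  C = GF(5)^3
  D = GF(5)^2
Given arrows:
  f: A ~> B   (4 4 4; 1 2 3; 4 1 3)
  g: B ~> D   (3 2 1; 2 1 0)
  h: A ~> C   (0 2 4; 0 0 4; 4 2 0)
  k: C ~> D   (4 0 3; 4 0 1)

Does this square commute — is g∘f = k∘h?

Answer: DOES NOT COMMUTE

Trace:
Path 1 = f;g:
  e0=⟨1,0,0⟩ f~>⟨4,1,4⟩ g~>⟨3,4⟩
  e1=⟨0,1,0⟩ f~>⟨4,2,1⟩ g~>⟨2,0⟩
  e2=⟨0,0,1⟩ f~>⟨4,3,3⟩ g~>⟨1,1⟩
  ⟦path⟧₁ = (3 2 1; 4 0 1)
Path 2 = h;k:
  e0=⟨1,0,0⟩ h~>⟨0,0,4⟩ k~>⟨2,4⟩
  e1=⟨0,1,0⟩ h~>⟨2,0,2⟩ k~>⟨4,0⟩
  e2=⟨0,0,1⟩ h~>⟨4,4,0⟩ k~>⟨1,1⟩
  ⟦path⟧₂ = (2 4 1; 4 0 1)
Equal? NO — does not commute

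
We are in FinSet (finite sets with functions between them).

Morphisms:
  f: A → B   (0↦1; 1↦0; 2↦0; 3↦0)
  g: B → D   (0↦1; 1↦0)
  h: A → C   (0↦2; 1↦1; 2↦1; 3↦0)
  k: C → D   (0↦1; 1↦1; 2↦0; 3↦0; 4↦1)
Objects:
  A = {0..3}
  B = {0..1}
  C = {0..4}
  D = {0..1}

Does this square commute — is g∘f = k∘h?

Answer: COMMUTES

Derivation:
Path 1 = f;g:
  0 f→1 g→0
  1 f→0 g→1
  2 f→0 g→1
  3 f→0 g→1
  ⟦path⟧₁ = (0↦0; 1↦1; 2↦1; 3↦1)
Path 2 = h;k:
  0 h→2 k→0
  1 h→1 k→1
  2 h→1 k→1
  3 h→0 k→1
  ⟦path⟧₂ = (0↦0; 1↦1; 2↦1; 3↦1)
Equal? same morphism ✓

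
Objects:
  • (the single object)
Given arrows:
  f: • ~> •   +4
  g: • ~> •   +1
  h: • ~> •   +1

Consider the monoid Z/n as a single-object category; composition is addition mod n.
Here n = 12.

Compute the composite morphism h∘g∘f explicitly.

  0 +4≡4 +1≡5 +1≡6  (mod 12)
result: +6

Answer: +6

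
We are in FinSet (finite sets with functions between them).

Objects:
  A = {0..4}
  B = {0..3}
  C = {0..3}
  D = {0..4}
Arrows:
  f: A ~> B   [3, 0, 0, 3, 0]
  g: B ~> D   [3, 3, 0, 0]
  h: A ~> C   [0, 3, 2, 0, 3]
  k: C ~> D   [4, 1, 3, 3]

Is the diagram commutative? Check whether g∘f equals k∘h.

Answer: DOES NOT COMMUTE

Work:
Path 1 = f;g:
  0 f~>3 g~>0
  1 f~>0 g~>3
  2 f~>0 g~>3
  3 f~>3 g~>0
  4 f~>0 g~>3
  result₁ = [0, 3, 3, 0, 3]
Path 2 = h;k:
  0 h~>0 k~>4
  1 h~>3 k~>3
  2 h~>2 k~>3
  3 h~>0 k~>4
  4 h~>3 k~>3
  result₂ = [4, 3, 3, 4, 3]
Equal? differ; not commutative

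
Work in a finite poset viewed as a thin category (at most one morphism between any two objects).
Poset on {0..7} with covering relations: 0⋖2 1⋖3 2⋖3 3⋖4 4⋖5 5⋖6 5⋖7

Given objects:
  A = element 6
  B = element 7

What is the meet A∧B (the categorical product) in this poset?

{x : x≤A ∧ x≤B} = {0,1,2,3,4,5}  (A=6, B=7)
  0 ≤ 5
  1 ≤ 5
  2 ≤ 5
  3 ≤ 5
  4 ≤ 5
  5 ≤ 5
glb = 5

Answer: A∧B = 5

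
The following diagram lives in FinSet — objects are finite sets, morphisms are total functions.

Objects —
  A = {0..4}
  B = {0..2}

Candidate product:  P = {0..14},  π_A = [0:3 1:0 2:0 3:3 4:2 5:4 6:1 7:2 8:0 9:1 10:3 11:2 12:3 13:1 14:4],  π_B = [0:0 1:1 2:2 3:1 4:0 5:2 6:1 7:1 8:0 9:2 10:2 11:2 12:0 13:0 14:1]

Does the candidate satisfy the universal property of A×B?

Answer: NOT A VALID PRODUCT — duplicate pair at indices 12,0

Derivation:
|A|·|B| = 5·3 = 15;  |P| = 15
Check the pairing map k ↦ (π_A(k), π_B(k)):
  0 : (3,0)
  1 : (0,1)
  2 : (0,2)
  3 : (3,1)
  4 : (2,0)
  5 : (4,2)
  6 : (1,1)
  7 : (2,1)
  8 : (0,0)
  9 : (1,2)
  10 : (3,2)
  11 : (2,2)
  12 : (3,0)  ✗ repeats pair of k=0
  13 : (1,0)
  14 : (4,1)
distinct pairs in image: 14 / 15 needed
  → (3,0) hit at k=0 and k=12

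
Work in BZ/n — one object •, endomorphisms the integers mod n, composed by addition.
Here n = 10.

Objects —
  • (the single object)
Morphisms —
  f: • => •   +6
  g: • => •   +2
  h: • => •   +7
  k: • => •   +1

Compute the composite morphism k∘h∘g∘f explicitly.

Answer: +6

Derivation:
  0 +6≡6 +2≡8 +7≡5 +1≡6  (mod 10)
composite: +6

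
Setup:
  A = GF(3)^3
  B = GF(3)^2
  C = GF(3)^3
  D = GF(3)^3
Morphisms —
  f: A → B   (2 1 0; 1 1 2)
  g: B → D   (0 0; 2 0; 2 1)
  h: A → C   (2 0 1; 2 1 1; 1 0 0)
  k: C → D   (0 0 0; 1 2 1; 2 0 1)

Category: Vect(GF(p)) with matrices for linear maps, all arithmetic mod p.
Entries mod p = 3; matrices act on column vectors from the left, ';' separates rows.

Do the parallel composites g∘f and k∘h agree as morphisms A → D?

Answer: COMMUTES

Work:
Along f;g (path 1):
  e0=(1,0,0) f→(2,1) g→(0,1,2)
  e1=(0,1,0) f→(1,1) g→(0,2,0)
  e2=(0,0,1) f→(0,2) g→(0,0,2)
  result₁ = (0 0 0; 1 2 0; 2 0 2)
Along h;k (path 2):
  e0=(1,0,0) h→(2,2,1) k→(0,1,2)
  e1=(0,1,0) h→(0,1,0) k→(0,2,0)
  e2=(0,0,1) h→(1,1,0) k→(0,0,2)
  result₂ = (0 0 0; 1 2 0; 2 0 2)
Equal? YES — commutes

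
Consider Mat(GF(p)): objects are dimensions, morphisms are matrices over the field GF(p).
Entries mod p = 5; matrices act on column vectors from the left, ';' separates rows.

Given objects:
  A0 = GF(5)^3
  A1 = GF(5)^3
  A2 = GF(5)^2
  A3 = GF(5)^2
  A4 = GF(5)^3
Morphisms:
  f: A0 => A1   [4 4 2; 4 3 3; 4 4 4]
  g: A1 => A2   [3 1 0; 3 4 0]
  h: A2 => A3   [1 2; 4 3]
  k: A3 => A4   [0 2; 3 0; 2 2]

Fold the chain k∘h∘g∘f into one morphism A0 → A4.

  e0=⟨1,0,0⟩ f=>⟨4,4,4⟩ g=>⟨1,3⟩ h=>⟨2,3⟩ k=>⟨1,1,0⟩
  e1=⟨0,1,0⟩ f=>⟨4,3,4⟩ g=>⟨0,4⟩ h=>⟨3,2⟩ k=>⟨4,4,0⟩
  e2=⟨0,0,1⟩ f=>⟨2,3,4⟩ g=>⟨4,3⟩ h=>⟨0,0⟩ k=>⟨0,0,0⟩
result: [1 4 0; 1 4 0; 0 0 0]

Answer: [1 4 0; 1 4 0; 0 0 0]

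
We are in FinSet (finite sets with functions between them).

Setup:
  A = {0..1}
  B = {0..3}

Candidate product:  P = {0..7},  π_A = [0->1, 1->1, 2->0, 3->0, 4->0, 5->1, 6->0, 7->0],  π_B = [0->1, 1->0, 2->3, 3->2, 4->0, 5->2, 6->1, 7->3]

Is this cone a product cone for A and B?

Answer: NOT A VALID PRODUCT — duplicate pair at indices 2,7

Trace:
|A|·|B| = 2·4 = 8;  |P| = 8
Check the pairing map k ↦ (π_A(k), π_B(k)):
  0 -> (1,1)
  1 -> (1,0)
  2 -> (0,3)
  3 -> (0,2)
  4 -> (0,0)
  5 -> (1,2)
  6 -> (0,1)
  7 -> (0,3)  ✗ repeats pair of k=2
distinct pairs in image: 7 / 8 needed
  → (0,3) hit at k=2 and k=7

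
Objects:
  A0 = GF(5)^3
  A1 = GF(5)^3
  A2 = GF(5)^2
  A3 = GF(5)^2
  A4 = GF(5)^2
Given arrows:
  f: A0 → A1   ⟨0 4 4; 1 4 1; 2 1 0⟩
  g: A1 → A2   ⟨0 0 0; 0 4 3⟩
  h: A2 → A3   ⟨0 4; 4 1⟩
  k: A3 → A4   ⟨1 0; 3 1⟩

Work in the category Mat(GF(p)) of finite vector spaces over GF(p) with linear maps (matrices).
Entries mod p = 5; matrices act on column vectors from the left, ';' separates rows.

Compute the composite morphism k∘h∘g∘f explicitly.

Answer: ⟨0 1 1; 0 2 2⟩

Derivation:
  e0=[1,0,0] f→[0,1,2] g→[0,0] h→[0,0] k→[0,0]
  e1=[0,1,0] f→[4,4,1] g→[0,4] h→[1,4] k→[1,2]
  e2=[0,0,1] f→[4,1,0] g→[0,4] h→[1,4] k→[1,2]
composite: ⟨0 1 1; 0 2 2⟩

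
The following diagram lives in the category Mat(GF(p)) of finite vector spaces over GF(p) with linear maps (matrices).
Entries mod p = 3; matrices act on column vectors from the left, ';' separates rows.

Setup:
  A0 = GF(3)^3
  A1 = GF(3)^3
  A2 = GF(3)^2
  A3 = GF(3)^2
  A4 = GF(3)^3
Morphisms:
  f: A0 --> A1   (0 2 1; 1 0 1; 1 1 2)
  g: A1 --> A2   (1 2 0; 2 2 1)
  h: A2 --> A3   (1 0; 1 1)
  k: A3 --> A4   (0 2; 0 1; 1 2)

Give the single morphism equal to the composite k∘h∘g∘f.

  e0=⟨1,0,0⟩ f-->⟨0,1,1⟩ g-->⟨2,0⟩ h-->⟨2,2⟩ k-->⟨1,2,0⟩
  e1=⟨0,1,0⟩ f-->⟨2,0,1⟩ g-->⟨2,2⟩ h-->⟨2,1⟩ k-->⟨2,1,1⟩
  e2=⟨0,0,1⟩ f-->⟨1,1,2⟩ g-->⟨0,0⟩ h-->⟨0,0⟩ k-->⟨0,0,0⟩
composite: (1 2 0; 2 1 0; 0 1 0)

Answer: (1 2 0; 2 1 0; 0 1 0)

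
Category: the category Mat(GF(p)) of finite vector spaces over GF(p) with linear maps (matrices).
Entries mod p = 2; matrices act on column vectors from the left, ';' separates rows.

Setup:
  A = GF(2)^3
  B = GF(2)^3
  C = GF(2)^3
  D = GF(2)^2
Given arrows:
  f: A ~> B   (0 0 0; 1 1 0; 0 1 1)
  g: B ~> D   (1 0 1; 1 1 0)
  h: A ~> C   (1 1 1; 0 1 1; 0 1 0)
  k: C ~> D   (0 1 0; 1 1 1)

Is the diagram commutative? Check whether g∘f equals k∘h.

1) trace f;g:
  e0=(1,0,0) f~>(0,1,0) g~>(0,1)
  e1=(0,1,0) f~>(0,1,1) g~>(1,1)
  e2=(0,0,1) f~>(0,0,1) g~>(1,0)
  result₁ = (0 1 1; 1 1 0)
2) trace h;k:
  e0=(1,0,0) h~>(1,0,0) k~>(0,1)
  e1=(0,1,0) h~>(1,1,1) k~>(1,1)
  e2=(0,0,1) h~>(1,1,0) k~>(1,0)
  result₂ = (0 1 1; 1 1 0)
Equal? equal; square commutes

Answer: COMMUTES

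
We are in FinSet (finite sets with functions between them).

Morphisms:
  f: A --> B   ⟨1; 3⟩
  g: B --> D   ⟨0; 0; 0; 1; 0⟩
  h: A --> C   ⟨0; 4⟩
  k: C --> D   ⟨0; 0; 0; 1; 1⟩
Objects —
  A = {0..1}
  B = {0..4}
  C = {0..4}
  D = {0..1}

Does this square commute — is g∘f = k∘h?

Answer: COMMUTES

Work:
Along f;g (path 1):
  0 f-->1 g-->0
  1 f-->3 g-->1
  composite₁ = ⟨0; 1⟩
Along h;k (path 2):
  0 h-->0 k-->0
  1 h-->4 k-->1
  composite₂ = ⟨0; 1⟩
Equal? same morphism ✓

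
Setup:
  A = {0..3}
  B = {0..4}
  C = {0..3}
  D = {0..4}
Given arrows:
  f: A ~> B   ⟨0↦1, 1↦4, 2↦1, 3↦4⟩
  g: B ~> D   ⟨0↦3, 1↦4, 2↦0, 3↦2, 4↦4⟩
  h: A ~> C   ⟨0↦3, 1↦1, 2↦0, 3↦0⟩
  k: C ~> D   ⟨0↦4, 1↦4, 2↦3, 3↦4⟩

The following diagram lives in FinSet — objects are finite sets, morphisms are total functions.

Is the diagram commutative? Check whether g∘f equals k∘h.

Path 1 = f;g:
  0 f~>1 g~>4
  1 f~>4 g~>4
  2 f~>1 g~>4
  3 f~>4 g~>4
  composite₁ = ⟨0↦4, 1↦4, 2↦4, 3↦4⟩
Path 2 = h;k:
  0 h~>3 k~>4
  1 h~>1 k~>4
  2 h~>0 k~>4
  3 h~>0 k~>4
  composite₂ = ⟨0↦4, 1↦4, 2↦4, 3↦4⟩
Equal? same morphism ✓

Answer: COMMUTES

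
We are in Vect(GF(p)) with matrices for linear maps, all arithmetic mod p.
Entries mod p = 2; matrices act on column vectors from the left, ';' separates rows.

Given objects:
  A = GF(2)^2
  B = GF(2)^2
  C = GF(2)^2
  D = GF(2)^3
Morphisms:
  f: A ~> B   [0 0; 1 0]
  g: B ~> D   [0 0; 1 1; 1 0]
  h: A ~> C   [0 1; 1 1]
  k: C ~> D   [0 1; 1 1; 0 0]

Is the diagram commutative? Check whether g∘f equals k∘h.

Path 1 = f;g:
  e0=⟨1,0⟩ f~>⟨0,1⟩ g~>⟨0,1,0⟩
  e1=⟨0,1⟩ f~>⟨0,0⟩ g~>⟨0,0,0⟩
  composite₁ = [0 0; 1 0; 0 0]
Path 2 = h;k:
  e0=⟨1,0⟩ h~>⟨0,1⟩ k~>⟨1,1,0⟩
  e1=⟨0,1⟩ h~>⟨1,1⟩ k~>⟨1,0,0⟩
  composite₂ = [1 1; 1 0; 0 0]
Equal? differ; not commutative

Answer: DOES NOT COMMUTE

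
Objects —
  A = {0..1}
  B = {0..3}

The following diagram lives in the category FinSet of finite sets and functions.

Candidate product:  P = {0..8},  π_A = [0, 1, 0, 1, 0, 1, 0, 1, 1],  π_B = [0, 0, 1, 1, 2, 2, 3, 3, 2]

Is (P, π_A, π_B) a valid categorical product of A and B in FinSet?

Answer: NOT A VALID PRODUCT — |P|=9 ≠ |A|·|B|=8

Work:
|A|·|B| = 2·4 = 8;  |P| = 9
  → cardinalities differ; no bijection possible.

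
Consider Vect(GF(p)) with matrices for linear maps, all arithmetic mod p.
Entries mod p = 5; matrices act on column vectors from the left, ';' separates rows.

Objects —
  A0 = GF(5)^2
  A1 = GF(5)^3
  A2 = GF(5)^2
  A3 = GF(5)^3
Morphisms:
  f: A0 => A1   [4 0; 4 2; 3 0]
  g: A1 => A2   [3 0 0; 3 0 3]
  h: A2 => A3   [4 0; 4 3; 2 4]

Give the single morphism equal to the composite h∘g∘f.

  e0=(1,0) f=>(4,4,3) g=>(2,1) h=>(3,1,3)
  e1=(0,1) f=>(0,2,0) g=>(0,0) h=>(0,0,0)
⟦path⟧: [3 0; 1 0; 3 0]

Answer: [3 0; 1 0; 3 0]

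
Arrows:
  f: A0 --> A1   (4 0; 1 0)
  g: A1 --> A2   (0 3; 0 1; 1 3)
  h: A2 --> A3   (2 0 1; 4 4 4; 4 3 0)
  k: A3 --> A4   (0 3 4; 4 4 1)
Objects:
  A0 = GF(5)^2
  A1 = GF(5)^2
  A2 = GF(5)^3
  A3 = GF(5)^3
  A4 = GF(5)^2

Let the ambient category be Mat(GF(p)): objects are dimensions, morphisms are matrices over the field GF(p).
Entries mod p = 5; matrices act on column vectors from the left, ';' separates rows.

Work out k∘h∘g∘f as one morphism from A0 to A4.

Answer: (2 0; 3 0)

Work:
  e0=(1,0) f-->(4,1) g-->(3,1,2) h-->(3,4,0) k-->(2,3)
  e1=(0,1) f-->(0,0) g-->(0,0,0) h-->(0,0,0) k-->(0,0)
composite: (2 0; 3 0)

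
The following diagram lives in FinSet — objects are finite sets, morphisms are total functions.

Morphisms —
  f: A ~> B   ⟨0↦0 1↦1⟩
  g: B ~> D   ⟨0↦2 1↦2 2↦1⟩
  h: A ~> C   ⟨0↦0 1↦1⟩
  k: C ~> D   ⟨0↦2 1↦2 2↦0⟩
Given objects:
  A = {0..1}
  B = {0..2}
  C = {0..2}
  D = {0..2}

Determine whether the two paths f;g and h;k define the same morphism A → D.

Along f;g (path 1):
  0 f~>0 g~>2
  1 f~>1 g~>2
  composite₁ = ⟨0↦2 1↦2⟩
Along h;k (path 2):
  0 h~>0 k~>2
  1 h~>1 k~>2
  composite₂ = ⟨0↦2 1↦2⟩
Equal? YES — commutes

Answer: COMMUTES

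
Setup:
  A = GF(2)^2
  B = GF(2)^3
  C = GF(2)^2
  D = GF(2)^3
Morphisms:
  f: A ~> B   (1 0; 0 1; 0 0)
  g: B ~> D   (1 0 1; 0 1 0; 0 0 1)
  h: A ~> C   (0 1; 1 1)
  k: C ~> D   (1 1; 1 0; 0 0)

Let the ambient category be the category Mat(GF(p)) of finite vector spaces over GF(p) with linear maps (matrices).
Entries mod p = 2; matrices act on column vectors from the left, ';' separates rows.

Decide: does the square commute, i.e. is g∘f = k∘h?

Along f;g (path 1):
  e0=⟨1,0⟩ f~>⟨1,0,0⟩ g~>⟨1,0,0⟩
  e1=⟨0,1⟩ f~>⟨0,1,0⟩ g~>⟨0,1,0⟩
  composite₁ = (1 0; 0 1; 0 0)
Along h;k (path 2):
  e0=⟨1,0⟩ h~>⟨0,1⟩ k~>⟨1,0,0⟩
  e1=⟨0,1⟩ h~>⟨1,1⟩ k~>⟨0,1,0⟩
  composite₂ = (1 0; 0 1; 0 0)
Equal? YES — commutes

Answer: COMMUTES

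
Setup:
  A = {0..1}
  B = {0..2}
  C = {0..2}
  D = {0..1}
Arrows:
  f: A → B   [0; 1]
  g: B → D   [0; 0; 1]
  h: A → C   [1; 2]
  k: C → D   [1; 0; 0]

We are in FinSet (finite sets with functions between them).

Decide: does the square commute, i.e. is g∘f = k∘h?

Path 1 = f;g:
  0 f→0 g→0
  1 f→1 g→0
  result₁ = [0; 0]
Path 2 = h;k:
  0 h→1 k→0
  1 h→2 k→0
  result₂ = [0; 0]
Equal? same morphism ✓

Answer: COMMUTES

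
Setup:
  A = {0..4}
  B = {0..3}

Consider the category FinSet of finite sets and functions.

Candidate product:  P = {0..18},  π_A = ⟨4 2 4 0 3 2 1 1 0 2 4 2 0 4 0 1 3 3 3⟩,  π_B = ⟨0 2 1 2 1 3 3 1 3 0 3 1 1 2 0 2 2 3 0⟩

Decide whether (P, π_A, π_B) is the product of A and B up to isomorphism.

Answer: NOT A VALID PRODUCT — |P|=19 ≠ |A|·|B|=20

Work:
|A|·|B| = 5·4 = 20;  |P| = 19
  → cardinalities differ; no bijection possible.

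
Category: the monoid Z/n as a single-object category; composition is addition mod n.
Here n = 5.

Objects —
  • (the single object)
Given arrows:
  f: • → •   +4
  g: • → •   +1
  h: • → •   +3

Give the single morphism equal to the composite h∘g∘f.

  0 +4≡4 +1≡0 +3≡3  (mod 5)
composite: +3

Answer: +3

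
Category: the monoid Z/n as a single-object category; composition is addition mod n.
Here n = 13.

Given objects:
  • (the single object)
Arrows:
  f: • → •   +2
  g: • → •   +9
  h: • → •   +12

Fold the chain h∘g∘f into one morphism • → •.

  0 +2≡2 +9≡11 +12≡10  (mod 13)
composite: +10

Answer: +10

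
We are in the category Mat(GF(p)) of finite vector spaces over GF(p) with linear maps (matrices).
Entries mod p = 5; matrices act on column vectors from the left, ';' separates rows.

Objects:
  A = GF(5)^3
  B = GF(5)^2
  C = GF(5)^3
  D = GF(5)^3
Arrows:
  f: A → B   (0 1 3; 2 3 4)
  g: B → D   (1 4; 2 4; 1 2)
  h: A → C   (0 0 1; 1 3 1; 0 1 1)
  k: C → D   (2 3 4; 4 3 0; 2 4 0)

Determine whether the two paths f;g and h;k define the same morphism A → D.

Answer: COMMUTES

Work:
1) trace f;g:
  e0=⟨1,0,0⟩ f→⟨0,2⟩ g→⟨3,3,4⟩
  e1=⟨0,1,0⟩ f→⟨1,3⟩ g→⟨3,4,2⟩
  e2=⟨0,0,1⟩ f→⟨3,4⟩ g→⟨4,2,1⟩
  composite₁ = (3 3 4; 3 4 2; 4 2 1)
2) trace h;k:
  e0=⟨1,0,0⟩ h→⟨0,1,0⟩ k→⟨3,3,4⟩
  e1=⟨0,1,0⟩ h→⟨0,3,1⟩ k→⟨3,4,2⟩
  e2=⟨0,0,1⟩ h→⟨1,1,1⟩ k→⟨4,2,1⟩
  composite₂ = (3 3 4; 3 4 2; 4 2 1)
Equal? equal; square commutes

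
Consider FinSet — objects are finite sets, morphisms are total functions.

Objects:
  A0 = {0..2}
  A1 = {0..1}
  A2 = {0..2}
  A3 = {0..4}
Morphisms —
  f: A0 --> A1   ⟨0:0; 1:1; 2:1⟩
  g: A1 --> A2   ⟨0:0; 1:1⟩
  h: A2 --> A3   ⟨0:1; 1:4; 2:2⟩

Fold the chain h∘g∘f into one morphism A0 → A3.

Answer: ⟨0:1; 1:4; 2:4⟩

Work:
  0 f-->0 g-->0 h-->1
  1 f-->1 g-->1 h-->4
  2 f-->1 g-->1 h-->4
result: ⟨0:1; 1:4; 2:4⟩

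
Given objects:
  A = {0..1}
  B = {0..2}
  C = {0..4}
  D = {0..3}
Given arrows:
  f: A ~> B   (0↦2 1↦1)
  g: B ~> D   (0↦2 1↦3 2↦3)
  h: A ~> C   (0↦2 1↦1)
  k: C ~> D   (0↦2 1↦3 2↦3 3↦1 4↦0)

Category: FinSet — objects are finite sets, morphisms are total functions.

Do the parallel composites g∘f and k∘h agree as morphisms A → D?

Answer: COMMUTES

Trace:
1) trace f;g:
  0 f~>2 g~>3
  1 f~>1 g~>3
  result₁ = (0↦3 1↦3)
2) trace h;k:
  0 h~>2 k~>3
  1 h~>1 k~>3
  result₂ = (0↦3 1↦3)
Equal? YES — commutes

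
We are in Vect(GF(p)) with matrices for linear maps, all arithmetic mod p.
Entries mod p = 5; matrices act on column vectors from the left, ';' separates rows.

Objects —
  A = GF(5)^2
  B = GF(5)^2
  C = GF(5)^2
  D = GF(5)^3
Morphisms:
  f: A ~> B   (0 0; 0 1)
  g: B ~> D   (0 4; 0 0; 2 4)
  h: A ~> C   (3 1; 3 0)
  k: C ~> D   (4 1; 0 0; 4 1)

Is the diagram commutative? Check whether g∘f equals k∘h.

1) trace f;g:
  e0=⟨1,0⟩ f~>⟨0,0⟩ g~>⟨0,0,0⟩
  e1=⟨0,1⟩ f~>⟨0,1⟩ g~>⟨4,0,4⟩
  result₁ = (0 4; 0 0; 0 4)
2) trace h;k:
  e0=⟨1,0⟩ h~>⟨3,3⟩ k~>⟨0,0,0⟩
  e1=⟨0,1⟩ h~>⟨1,0⟩ k~>⟨4,0,4⟩
  result₂ = (0 4; 0 0; 0 4)
Equal? same morphism ✓

Answer: COMMUTES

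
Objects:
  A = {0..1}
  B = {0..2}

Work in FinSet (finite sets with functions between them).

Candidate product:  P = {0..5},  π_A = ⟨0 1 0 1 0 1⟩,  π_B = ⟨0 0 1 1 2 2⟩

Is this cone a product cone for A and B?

Answer: VALID PRODUCT

Work:
|A|·|B| = 2·3 = 6;  |P| = 6
Check the pairing map k ↦ (π_A(k), π_B(k)):
  0 ↦ (0,0)
  1 ↦ (1,0)
  2 ↦ (0,1)
  3 ↦ (1,1)
  4 ↦ (0,2)
  5 ↦ (1,2)
distinct pairs in image: 6 / 6 needed
  → bijection onto A×B; projections well-typed.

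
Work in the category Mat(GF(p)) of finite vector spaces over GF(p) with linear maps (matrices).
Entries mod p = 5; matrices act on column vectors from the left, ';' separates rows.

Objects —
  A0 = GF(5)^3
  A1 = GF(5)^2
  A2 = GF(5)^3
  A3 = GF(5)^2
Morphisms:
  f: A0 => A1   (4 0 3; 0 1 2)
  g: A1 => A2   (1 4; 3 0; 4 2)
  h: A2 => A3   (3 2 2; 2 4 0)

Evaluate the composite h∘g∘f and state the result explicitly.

Answer: (3 1 3; 1 3 3)

Work:
  e0=⟨1,0,0⟩ f=>⟨4,0⟩ g=>⟨4,2,1⟩ h=>⟨3,1⟩
  e1=⟨0,1,0⟩ f=>⟨0,1⟩ g=>⟨4,0,2⟩ h=>⟨1,3⟩
  e2=⟨0,0,1⟩ f=>⟨3,2⟩ g=>⟨1,4,1⟩ h=>⟨3,3⟩
composite: (3 1 3; 1 3 3)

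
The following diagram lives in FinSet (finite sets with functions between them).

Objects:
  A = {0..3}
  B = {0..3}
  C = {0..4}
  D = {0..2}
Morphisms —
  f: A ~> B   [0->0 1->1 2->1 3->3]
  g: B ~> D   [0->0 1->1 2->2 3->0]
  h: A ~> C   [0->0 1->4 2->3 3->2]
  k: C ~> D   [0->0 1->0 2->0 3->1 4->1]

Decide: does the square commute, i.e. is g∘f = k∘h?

Answer: COMMUTES

Trace:
1) trace f;g:
  0 f~>0 g~>0
  1 f~>1 g~>1
  2 f~>1 g~>1
  3 f~>3 g~>0
  composite₁ = [0->0 1->1 2->1 3->0]
2) trace h;k:
  0 h~>0 k~>0
  1 h~>4 k~>1
  2 h~>3 k~>1
  3 h~>2 k~>0
  composite₂ = [0->0 1->1 2->1 3->0]
Equal? same morphism ✓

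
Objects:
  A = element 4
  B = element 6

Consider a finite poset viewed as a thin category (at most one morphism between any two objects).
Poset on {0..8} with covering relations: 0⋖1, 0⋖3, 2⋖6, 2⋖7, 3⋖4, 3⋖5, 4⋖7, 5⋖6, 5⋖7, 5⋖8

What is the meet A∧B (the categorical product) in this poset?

{x : x⊑A ∧ x⊑B} = {0,3}  (A=4, B=6)
  0 ⊑ 3
  3 ⊑ 3
glb = 3

Answer: A∧B = 3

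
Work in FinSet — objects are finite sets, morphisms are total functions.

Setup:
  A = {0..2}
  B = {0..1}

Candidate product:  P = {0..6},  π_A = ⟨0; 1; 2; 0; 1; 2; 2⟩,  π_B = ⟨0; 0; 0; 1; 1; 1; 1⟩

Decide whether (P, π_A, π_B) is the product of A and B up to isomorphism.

|A|·|B| = 3·2 = 6;  |P| = 7
  → cardinalities differ; no bijection possible.

Answer: NOT A VALID PRODUCT — |P|=7 ≠ |A|·|B|=6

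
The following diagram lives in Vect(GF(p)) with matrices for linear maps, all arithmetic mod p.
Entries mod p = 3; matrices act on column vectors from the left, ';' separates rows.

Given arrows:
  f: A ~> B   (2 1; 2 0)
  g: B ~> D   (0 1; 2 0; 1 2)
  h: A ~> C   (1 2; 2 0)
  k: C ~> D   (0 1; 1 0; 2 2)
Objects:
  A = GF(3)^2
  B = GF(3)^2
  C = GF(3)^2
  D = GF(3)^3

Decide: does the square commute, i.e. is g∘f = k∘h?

1) trace f;g:
  e0=(1,0) f~>(2,2) g~>(2,1,0)
  e1=(0,1) f~>(1,0) g~>(0,2,1)
  ⟦path⟧₁ = (2 0; 1 2; 0 1)
2) trace h;k:
  e0=(1,0) h~>(1,2) k~>(2,1,0)
  e1=(0,1) h~>(2,0) k~>(0,2,1)
  ⟦path⟧₂ = (2 0; 1 2; 0 1)
Equal? same morphism ✓

Answer: COMMUTES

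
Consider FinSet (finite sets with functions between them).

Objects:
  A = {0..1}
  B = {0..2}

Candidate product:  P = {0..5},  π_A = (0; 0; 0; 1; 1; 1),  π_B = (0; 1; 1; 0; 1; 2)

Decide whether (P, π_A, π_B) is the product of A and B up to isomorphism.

|A|·|B| = 2·3 = 6;  |P| = 6
Check the pairing map k ↦ (π_A(k), π_B(k)):
  0 : (0,0)
  1 : (0,1)
  2 : (0,1)  ✗ repeats pair of k=1
  3 : (1,0)
  4 : (1,1)
  5 : (1,2)
distinct pairs in image: 5 / 6 needed
  → (0,1) hit at k=1 and k=2

Answer: NOT A VALID PRODUCT — duplicate pair at indices 1,2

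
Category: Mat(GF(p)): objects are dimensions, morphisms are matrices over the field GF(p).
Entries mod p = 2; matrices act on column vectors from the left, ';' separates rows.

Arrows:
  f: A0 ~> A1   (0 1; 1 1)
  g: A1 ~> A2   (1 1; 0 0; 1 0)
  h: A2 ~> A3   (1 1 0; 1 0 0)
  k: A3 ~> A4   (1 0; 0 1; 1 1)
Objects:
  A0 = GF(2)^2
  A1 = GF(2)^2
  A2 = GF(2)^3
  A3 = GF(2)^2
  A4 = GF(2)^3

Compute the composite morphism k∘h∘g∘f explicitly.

  e0=[1,0] f~>[0,1] g~>[1,0,0] h~>[1,1] k~>[1,1,0]
  e1=[0,1] f~>[1,1] g~>[0,0,1] h~>[0,0] k~>[0,0,0]
⟦path⟧: (1 0; 1 0; 0 0)

Answer: (1 0; 1 0; 0 0)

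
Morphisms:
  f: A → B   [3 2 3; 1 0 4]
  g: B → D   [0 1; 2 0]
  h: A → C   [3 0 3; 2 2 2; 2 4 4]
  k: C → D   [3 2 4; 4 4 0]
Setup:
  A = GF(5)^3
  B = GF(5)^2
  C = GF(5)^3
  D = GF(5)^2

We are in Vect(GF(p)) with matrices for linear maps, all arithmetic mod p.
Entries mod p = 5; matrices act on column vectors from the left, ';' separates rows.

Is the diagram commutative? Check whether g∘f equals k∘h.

Answer: DOES NOT COMMUTE

Work:
Along f;g (path 1):
  e0=(1,0,0) f→(3,1) g→(1,1)
  e1=(0,1,0) f→(2,0) g→(0,4)
  e2=(0,0,1) f→(3,4) g→(4,1)
  ⟦path⟧₁ = [1 0 4; 1 4 1]
Along h;k (path 2):
  e0=(1,0,0) h→(3,2,2) k→(1,0)
  e1=(0,1,0) h→(0,2,4) k→(0,3)
  e2=(0,0,1) h→(3,2,4) k→(4,0)
  ⟦path⟧₂ = [1 0 4; 0 3 0]
Equal? NO — does not commute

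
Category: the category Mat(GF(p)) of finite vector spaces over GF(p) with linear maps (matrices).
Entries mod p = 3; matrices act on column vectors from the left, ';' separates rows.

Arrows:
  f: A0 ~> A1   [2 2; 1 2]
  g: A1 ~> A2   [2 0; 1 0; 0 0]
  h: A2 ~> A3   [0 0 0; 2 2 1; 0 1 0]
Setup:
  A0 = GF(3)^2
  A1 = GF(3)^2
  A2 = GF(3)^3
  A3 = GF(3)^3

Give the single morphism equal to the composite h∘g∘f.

  e0=(1,0) f~>(2,1) g~>(1,2,0) h~>(0,0,2)
  e1=(0,1) f~>(2,2) g~>(1,2,0) h~>(0,0,2)
⟦path⟧: [0 0; 0 0; 2 2]

Answer: [0 0; 0 0; 2 2]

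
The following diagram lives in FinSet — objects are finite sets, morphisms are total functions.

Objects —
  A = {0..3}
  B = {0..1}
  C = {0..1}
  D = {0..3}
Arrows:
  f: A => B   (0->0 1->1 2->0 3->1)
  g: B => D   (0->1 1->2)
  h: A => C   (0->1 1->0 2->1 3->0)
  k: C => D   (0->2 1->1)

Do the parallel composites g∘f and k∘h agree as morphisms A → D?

1) trace f;g:
  0 f=>0 g=>1
  1 f=>1 g=>2
  2 f=>0 g=>1
  3 f=>1 g=>2
  result₁ = (0->1 1->2 2->1 3->2)
2) trace h;k:
  0 h=>1 k=>1
  1 h=>0 k=>2
  2 h=>1 k=>1
  3 h=>0 k=>2
  result₂ = (0->1 1->2 2->1 3->2)
Equal? YES — commutes

Answer: COMMUTES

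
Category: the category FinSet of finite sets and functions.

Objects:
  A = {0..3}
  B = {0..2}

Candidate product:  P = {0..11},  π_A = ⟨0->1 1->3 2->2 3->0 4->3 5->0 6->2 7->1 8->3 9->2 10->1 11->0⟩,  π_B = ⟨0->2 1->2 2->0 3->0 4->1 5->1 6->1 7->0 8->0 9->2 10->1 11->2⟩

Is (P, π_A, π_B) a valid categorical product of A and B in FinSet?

|A|·|B| = 4·3 = 12;  |P| = 12
Check the pairing map k ↦ (π_A(k), π_B(k)):
  0 -> (1,2)
  1 -> (3,2)
  2 -> (2,0)
  3 -> (0,0)
  4 -> (3,1)
  5 -> (0,1)
  6 -> (2,1)
  7 -> (1,0)
  8 -> (3,0)
  9 -> (2,2)
  10 -> (1,1)
  11 -> (0,2)
distinct pairs in image: 12 / 12 needed
  → bijection onto A×B; projections well-typed.

Answer: VALID PRODUCT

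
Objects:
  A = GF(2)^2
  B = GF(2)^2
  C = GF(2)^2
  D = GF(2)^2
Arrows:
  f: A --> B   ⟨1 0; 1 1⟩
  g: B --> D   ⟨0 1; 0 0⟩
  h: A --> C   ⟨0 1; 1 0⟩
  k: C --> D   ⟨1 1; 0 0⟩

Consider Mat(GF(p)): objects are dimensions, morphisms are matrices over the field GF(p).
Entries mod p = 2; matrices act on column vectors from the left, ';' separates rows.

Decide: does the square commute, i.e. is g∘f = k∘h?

1) trace f;g:
  e0=⟨1,0⟩ f-->⟨1,1⟩ g-->⟨1,0⟩
  e1=⟨0,1⟩ f-->⟨0,1⟩ g-->⟨1,0⟩
  ⟦path⟧₁ = ⟨1 1; 0 0⟩
2) trace h;k:
  e0=⟨1,0⟩ h-->⟨0,1⟩ k-->⟨1,0⟩
  e1=⟨0,1⟩ h-->⟨1,0⟩ k-->⟨1,0⟩
  ⟦path⟧₂ = ⟨1 1; 0 0⟩
Equal? same morphism ✓

Answer: COMMUTES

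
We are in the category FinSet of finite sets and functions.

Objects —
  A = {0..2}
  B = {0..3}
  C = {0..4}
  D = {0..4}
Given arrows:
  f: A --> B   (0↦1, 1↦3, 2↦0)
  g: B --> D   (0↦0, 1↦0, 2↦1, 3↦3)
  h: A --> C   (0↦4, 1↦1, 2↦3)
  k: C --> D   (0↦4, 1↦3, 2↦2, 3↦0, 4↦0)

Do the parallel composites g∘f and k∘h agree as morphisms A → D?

1) trace f;g:
  0 f-->1 g-->0
  1 f-->3 g-->3
  2 f-->0 g-->0
  ⟦path⟧₁ = (0↦0, 1↦3, 2↦0)
2) trace h;k:
  0 h-->4 k-->0
  1 h-->1 k-->3
  2 h-->3 k-->0
  ⟦path⟧₂ = (0↦0, 1↦3, 2↦0)
Equal? YES — commutes

Answer: COMMUTES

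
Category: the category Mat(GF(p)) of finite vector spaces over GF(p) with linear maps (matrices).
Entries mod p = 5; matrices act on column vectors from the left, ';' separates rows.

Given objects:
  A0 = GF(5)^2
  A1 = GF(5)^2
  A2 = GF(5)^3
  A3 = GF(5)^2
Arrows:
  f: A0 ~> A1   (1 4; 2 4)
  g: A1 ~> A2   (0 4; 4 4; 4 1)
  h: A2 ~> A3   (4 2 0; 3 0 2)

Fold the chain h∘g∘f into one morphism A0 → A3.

  e0=⟨1,0⟩ f~>⟨1,2⟩ g~>⟨3,2,1⟩ h~>⟨1,1⟩
  e1=⟨0,1⟩ f~>⟨4,4⟩ g~>⟨1,2,0⟩ h~>⟨3,3⟩
⟦path⟧: (1 3; 1 3)

Answer: (1 3; 1 3)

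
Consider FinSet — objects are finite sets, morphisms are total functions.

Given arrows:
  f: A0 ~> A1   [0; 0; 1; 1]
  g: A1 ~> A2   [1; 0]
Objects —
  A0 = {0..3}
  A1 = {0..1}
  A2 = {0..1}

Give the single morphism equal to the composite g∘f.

  0 f~>0 g~>1
  1 f~>0 g~>1
  2 f~>1 g~>0
  3 f~>1 g~>0
⟦path⟧: [1; 1; 0; 0]

Answer: [1; 1; 0; 0]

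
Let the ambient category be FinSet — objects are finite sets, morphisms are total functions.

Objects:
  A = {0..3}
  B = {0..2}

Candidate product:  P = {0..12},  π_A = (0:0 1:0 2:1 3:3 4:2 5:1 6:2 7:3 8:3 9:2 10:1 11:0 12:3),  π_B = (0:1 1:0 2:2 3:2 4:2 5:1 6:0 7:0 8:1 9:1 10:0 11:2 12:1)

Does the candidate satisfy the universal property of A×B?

Answer: NOT A VALID PRODUCT — |P|=13 ≠ |A|·|B|=12

Derivation:
|A|·|B| = 4·3 = 12;  |P| = 13
  → cardinalities differ; no bijection possible.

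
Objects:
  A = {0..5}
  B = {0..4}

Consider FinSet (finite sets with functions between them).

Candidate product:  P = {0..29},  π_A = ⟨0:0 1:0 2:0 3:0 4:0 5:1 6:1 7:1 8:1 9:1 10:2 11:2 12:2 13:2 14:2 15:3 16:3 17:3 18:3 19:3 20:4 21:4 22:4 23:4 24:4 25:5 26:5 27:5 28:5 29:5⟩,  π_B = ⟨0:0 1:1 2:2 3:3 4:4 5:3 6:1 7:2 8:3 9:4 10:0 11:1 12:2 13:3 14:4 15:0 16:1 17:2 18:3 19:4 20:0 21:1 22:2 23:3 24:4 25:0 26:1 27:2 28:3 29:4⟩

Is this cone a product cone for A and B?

|A|·|B| = 6·5 = 30;  |P| = 30
Check the pairing map k ↦ (π_A(k), π_B(k)):
  0 : (0,0)
  1 : (0,1)
  2 : (0,2)
  3 : (0,3)
  4 : (0,4)
  5 : (1,3)
  6 : (1,1)
  7 : (1,2)
  8 : (1,3)  ✗ repeats pair of k=5
  9 : (1,4)
  10 : (2,0)
  11 : (2,1)
  12 : (2,2)
  13 : (2,3)
  14 : (2,4)
  15 : (3,0)
  16 : (3,1)
  17 : (3,2)
  18 : (3,3)
  19 : (3,4)
  20 : (4,0)
  21 : (4,1)
  22 : (4,2)
  23 : (4,3)
  24 : (4,4)
  25 : (5,0)
  26 : (5,1)
  27 : (5,2)
  28 : (5,3)
  29 : (5,4)
distinct pairs in image: 29 / 30 needed
  → (1,3) hit at k=5 and k=8

Answer: NOT A VALID PRODUCT — duplicate pair at indices 8,5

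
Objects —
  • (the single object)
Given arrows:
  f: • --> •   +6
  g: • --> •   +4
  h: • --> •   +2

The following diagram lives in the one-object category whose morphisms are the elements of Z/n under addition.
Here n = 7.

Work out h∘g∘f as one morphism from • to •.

Answer: +5

Derivation:
  0 +6≡6 +4≡3 +2≡5  (mod 7)
composite: +5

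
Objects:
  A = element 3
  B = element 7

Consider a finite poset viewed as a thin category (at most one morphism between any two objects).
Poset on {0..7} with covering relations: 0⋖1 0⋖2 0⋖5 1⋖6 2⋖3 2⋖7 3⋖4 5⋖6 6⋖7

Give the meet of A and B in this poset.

Common predecessors of 3,7: {0,2}
  0 ⊑ 2
  2 ⊑ 2
glb = 2

Answer: A∧B = 2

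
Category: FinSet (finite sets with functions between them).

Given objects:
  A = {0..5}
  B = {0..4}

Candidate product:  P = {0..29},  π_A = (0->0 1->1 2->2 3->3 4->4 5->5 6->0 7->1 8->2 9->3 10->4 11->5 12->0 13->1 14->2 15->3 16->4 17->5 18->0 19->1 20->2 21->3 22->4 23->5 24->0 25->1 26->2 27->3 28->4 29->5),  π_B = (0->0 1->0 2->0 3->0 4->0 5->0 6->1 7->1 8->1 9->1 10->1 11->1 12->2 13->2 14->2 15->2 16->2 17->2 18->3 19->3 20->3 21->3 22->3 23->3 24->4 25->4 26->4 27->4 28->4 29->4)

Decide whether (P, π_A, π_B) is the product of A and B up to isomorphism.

Answer: VALID PRODUCT

Work:
|A|·|B| = 6·5 = 30;  |P| = 30
Check the pairing map k ↦ (π_A(k), π_B(k)):
  0 -> (0,0)
  1 -> (1,0)
  2 -> (2,0)
  3 -> (3,0)
  4 -> (4,0)
  5 -> (5,0)
  6 -> (0,1)
  7 -> (1,1)
  8 -> (2,1)
  9 -> (3,1)
  10 -> (4,1)
  11 -> (5,1)
  12 -> (0,2)
  13 -> (1,2)
  14 -> (2,2)
  15 -> (3,2)
  16 -> (4,2)
  17 -> (5,2)
  18 -> (0,3)
  19 -> (1,3)
  20 -> (2,3)
  21 -> (3,3)
  22 -> (4,3)
  23 -> (5,3)
  24 -> (0,4)
  25 -> (1,4)
  26 -> (2,4)
  27 -> (3,4)
  28 -> (4,4)
  29 -> (5,4)
distinct pairs in image: 30 / 30 needed
  → bijection onto A×B; projections well-typed.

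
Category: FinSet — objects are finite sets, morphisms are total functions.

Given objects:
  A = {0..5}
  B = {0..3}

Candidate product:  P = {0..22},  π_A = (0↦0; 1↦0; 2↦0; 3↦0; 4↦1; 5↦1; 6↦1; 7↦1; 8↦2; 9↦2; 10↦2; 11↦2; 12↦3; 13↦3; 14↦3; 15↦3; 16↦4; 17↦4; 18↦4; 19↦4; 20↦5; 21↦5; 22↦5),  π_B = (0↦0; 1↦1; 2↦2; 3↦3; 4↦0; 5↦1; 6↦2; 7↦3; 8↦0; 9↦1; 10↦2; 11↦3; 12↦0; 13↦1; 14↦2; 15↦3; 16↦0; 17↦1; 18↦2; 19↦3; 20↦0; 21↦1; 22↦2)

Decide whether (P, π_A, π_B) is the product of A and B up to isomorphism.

|A|·|B| = 6·4 = 24;  |P| = 23
  → cardinalities differ; no bijection possible.

Answer: NOT A VALID PRODUCT — |P|=23 ≠ |A|·|B|=24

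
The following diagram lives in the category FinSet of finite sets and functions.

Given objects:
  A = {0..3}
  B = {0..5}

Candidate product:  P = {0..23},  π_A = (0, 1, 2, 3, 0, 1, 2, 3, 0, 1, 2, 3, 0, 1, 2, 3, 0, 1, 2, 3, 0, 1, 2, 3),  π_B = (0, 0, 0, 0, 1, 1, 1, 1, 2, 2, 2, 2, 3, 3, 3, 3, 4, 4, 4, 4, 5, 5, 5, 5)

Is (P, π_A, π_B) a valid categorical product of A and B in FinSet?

|A|·|B| = 4·6 = 24;  |P| = 24
Check the pairing map k ↦ (π_A(k), π_B(k)):
  0 ↦ (0,0)
  1 ↦ (1,0)
  2 ↦ (2,0)
  3 ↦ (3,0)
  4 ↦ (0,1)
  5 ↦ (1,1)
  6 ↦ (2,1)
  7 ↦ (3,1)
  8 ↦ (0,2)
  9 ↦ (1,2)
  10 ↦ (2,2)
  11 ↦ (3,2)
  12 ↦ (0,3)
  13 ↦ (1,3)
  14 ↦ (2,3)
  15 ↦ (3,3)
  16 ↦ (0,4)
  17 ↦ (1,4)
  18 ↦ (2,4)
  19 ↦ (3,4)
  20 ↦ (0,5)
  21 ↦ (1,5)
  22 ↦ (2,5)
  23 ↦ (3,5)
distinct pairs in image: 24 / 24 needed
  → bijection onto A×B; projections well-typed.

Answer: VALID PRODUCT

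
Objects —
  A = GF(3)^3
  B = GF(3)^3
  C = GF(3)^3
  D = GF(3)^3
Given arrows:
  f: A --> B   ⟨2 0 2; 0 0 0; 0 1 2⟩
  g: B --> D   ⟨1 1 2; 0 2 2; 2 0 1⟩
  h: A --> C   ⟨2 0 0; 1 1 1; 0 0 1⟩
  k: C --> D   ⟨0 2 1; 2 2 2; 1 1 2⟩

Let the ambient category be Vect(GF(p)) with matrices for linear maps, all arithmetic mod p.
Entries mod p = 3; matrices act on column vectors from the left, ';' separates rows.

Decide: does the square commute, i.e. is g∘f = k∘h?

Along f;g (path 1):
  e0=[1,0,0] f-->[2,0,0] g-->[2,0,1]
  e1=[0,1,0] f-->[0,0,1] g-->[2,2,1]
  e2=[0,0,1] f-->[2,0,2] g-->[0,1,0]
  result₁ = ⟨2 2 0; 0 2 1; 1 1 0⟩
Along h;k (path 2):
  e0=[1,0,0] h-->[2,1,0] k-->[2,0,0]
  e1=[0,1,0] h-->[0,1,0] k-->[2,2,1]
  e2=[0,0,1] h-->[0,1,1] k-->[0,1,0]
  result₂ = ⟨2 2 0; 0 2 1; 0 1 0⟩
Equal? differ; not commutative

Answer: DOES NOT COMMUTE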